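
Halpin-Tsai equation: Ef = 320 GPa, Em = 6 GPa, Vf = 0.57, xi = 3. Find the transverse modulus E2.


eta = (Ef/Em - 1)/(Ef/Em + xi) = (53.3333 - 1)/(53.3333 + 3) = 0.929
E2 = Em*(1+xi*eta*Vf)/(1-eta*Vf) = 33.01 GPa

33.01 GPa


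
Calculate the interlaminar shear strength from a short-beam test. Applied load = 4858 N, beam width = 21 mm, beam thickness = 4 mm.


ILSS = 3F/(4bh) = 3*4858/(4*21*4) = 43.38 MPa

43.38 MPa


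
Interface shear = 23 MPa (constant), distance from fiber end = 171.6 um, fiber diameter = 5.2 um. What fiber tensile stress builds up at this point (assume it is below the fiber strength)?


Force balance: sigma_f * (pi*d^2/4) = tau * (pi*d) * x  ->  sigma_f = 4 * tau * x / d
sigma_f = 4 * 23 * 171.6 / 5.2 = 3036.0 MPa

3036.0 MPa


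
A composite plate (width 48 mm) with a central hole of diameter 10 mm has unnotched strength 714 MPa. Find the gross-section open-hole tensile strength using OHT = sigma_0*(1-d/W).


OHT = sigma_0*(1-d/W) = 714*(1-10/48) = 565.3 MPa

565.3 MPa


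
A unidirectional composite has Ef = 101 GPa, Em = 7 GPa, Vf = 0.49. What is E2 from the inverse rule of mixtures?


1/E2 = Vf/Ef + (1-Vf)/Em = 0.49/101 + 0.51/7
E2 = 12.87 GPa

12.87 GPa


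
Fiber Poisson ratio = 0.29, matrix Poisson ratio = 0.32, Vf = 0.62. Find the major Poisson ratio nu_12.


nu_12 = nu_f*Vf + nu_m*(1-Vf) = 0.29*0.62 + 0.32*0.38 = 0.3014

0.3014


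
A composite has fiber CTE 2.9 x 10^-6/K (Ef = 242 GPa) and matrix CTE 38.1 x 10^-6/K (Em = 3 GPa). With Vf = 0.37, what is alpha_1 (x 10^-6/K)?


E1 = Ef*Vf + Em*(1-Vf) = 91.43
alpha_1 = (alpha_f*Ef*Vf + alpha_m*Em*(1-Vf))/E1 = 3.63 x 10^-6/K

3.63 x 10^-6/K


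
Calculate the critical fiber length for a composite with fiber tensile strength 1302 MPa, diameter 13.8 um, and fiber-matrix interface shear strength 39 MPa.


Lc = sigma_f * d / (2 * tau_i) = 1302 * 13.8 / (2 * 39) = 230.4 um

230.4 um


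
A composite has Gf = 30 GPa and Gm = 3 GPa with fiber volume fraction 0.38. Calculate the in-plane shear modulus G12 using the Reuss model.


1/G12 = Vf/Gf + (1-Vf)/Gm = 0.38/30 + 0.62/3
G12 = 4.56 GPa

4.56 GPa


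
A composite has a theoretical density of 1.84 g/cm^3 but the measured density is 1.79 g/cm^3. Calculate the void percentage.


Void% = (rho_theo - rho_actual)/rho_theo * 100 = (1.84 - 1.79)/1.84 * 100 = 2.72%

2.72%


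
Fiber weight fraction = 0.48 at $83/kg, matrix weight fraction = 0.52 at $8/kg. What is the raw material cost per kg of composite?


Cost = cost_f*Wf + cost_m*Wm = 83*0.48 + 8*0.52 = $44.0/kg

$44.0/kg


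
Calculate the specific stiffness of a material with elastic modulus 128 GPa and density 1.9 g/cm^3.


Specific stiffness = E/rho = 128/1.9 = 67.4 GPa/(g/cm^3)

67.4 GPa/(g/cm^3)


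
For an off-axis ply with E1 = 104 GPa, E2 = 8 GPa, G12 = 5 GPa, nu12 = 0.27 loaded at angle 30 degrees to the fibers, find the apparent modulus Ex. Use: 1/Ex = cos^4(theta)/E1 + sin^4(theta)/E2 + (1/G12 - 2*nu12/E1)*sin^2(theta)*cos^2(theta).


cos^4(30) = 0.5625, sin^4(30) = 0.0625, sin^2(30)*cos^2(30) = 0.1875
1/G12 - 2*nu12/E1 = 1/5 - 2*0.27/104 = 0.194808 GPa^-1
1/Ex = 0.5625/104 + 0.0625/8 + 0.194808*0.1875 = 0.0497476 GPa^-1
Ex = 20.1 GPa

20.1 GPa


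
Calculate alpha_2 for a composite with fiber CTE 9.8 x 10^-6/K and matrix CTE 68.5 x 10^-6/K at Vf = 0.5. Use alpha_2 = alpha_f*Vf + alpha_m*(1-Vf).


alpha_2 = alpha_f*Vf + alpha_m*(1-Vf) = 9.8*0.5 + 68.5*0.5 = 39.2 x 10^-6/K

39.2 x 10^-6/K


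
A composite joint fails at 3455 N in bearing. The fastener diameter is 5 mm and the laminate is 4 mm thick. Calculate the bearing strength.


sigma_br = F/(d*h) = 3455/(5*4) = 172.8 MPa

172.8 MPa


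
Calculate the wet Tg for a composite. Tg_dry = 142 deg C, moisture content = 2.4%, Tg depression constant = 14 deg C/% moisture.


Tg_wet = Tg_dry - k*moisture = 142 - 14*2.4 = 108.4 deg C

108.4 deg C


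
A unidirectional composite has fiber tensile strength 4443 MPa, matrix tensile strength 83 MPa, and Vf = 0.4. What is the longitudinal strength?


sigma_1 = sigma_f*Vf + sigma_m*(1-Vf) = 4443*0.4 + 83*0.6 = 1827.0 MPa

1827.0 MPa


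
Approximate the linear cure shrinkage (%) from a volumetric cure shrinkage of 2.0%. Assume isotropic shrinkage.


Linear shrinkage ≈ vol_shrink/3 = 2.0/3 = 0.667%

0.667%


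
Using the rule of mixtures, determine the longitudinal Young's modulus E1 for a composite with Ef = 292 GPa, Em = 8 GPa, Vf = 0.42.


E1 = Ef*Vf + Em*(1-Vf) = 292*0.42 + 8*0.58 = 127.28 GPa

127.28 GPa


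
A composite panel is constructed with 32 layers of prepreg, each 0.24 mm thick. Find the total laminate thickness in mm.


h = n * t_ply = 32 * 0.24 = 7.68 mm

7.68 mm


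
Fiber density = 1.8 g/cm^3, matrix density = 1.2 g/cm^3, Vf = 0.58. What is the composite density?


rho_c = rho_f*Vf + rho_m*(1-Vf) = 1.8*0.58 + 1.2*0.42 = 1.548 g/cm^3

1.548 g/cm^3


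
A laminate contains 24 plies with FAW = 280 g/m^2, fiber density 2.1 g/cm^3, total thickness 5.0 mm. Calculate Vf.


Vf = n * FAW / (rho_f * h * 1000) = 24 * 280 / (2.1 * 5.0 * 1000) = 0.64

0.64


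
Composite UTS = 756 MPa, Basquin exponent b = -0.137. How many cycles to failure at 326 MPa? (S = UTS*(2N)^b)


N = 0.5 * (S/UTS)^(1/b) = 0.5 * (326/756)^(1/-0.137) = 231.9658 cycles

231.9658 cycles


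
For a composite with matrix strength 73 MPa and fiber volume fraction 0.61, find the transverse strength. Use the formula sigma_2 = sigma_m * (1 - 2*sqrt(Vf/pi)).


factor = 1 - 2*sqrt(0.61/pi) = 0.1187
sigma_2 = 73 * 0.1187 = 8.67 MPa

8.67 MPa


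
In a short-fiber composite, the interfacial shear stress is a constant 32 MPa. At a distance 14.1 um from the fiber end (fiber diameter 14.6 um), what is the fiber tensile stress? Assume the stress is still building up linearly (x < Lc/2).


Force balance: sigma_f * (pi*d^2/4) = tau * (pi*d) * x  ->  sigma_f = 4 * tau * x / d
sigma_f = 4 * 32 * 14.1 / 14.6 = 123.6 MPa

123.6 MPa


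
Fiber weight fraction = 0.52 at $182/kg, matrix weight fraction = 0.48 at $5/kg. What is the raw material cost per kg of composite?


Cost = cost_f*Wf + cost_m*Wm = 182*0.52 + 5*0.48 = $97.04/kg

$97.04/kg


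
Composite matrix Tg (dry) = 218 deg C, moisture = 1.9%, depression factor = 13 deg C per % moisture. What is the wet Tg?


Tg_wet = Tg_dry - k*moisture = 218 - 13*1.9 = 193.3 deg C

193.3 deg C


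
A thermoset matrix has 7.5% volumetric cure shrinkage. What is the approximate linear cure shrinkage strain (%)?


Linear shrinkage ≈ vol_shrink/3 = 7.5/3 = 2.5%

2.5%


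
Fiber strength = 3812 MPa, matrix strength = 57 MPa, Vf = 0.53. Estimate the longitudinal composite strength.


sigma_1 = sigma_f*Vf + sigma_m*(1-Vf) = 3812*0.53 + 57*0.47 = 2047.2 MPa

2047.2 MPa


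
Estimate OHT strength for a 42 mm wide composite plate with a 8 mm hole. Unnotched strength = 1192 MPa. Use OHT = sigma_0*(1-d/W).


OHT = sigma_0*(1-d/W) = 1192*(1-8/42) = 965.0 MPa

965.0 MPa


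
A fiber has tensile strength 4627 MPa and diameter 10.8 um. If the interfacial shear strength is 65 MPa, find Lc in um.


Lc = sigma_f * d / (2 * tau_i) = 4627 * 10.8 / (2 * 65) = 384.4 um

384.4 um


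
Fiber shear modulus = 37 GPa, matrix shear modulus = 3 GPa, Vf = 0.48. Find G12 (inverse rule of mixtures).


1/G12 = Vf/Gf + (1-Vf)/Gm = 0.48/37 + 0.52/3
G12 = 5.37 GPa

5.37 GPa


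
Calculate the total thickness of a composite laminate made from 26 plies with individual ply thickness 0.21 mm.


h = n * t_ply = 26 * 0.21 = 5.46 mm

5.46 mm


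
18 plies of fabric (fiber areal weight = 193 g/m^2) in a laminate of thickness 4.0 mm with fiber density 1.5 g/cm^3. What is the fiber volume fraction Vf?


Vf = n * FAW / (rho_f * h * 1000) = 18 * 193 / (1.5 * 4.0 * 1000) = 0.579

0.579


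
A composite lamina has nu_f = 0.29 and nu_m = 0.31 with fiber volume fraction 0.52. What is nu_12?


nu_12 = nu_f*Vf + nu_m*(1-Vf) = 0.29*0.52 + 0.31*0.48 = 0.2996

0.2996


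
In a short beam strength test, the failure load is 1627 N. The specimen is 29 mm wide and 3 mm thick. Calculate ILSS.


ILSS = 3F/(4bh) = 3*1627/(4*29*3) = 14.03 MPa

14.03 MPa


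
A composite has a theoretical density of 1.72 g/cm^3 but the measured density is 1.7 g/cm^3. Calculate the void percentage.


Void% = (rho_theo - rho_actual)/rho_theo * 100 = (1.72 - 1.7)/1.72 * 100 = 1.16%

1.16%


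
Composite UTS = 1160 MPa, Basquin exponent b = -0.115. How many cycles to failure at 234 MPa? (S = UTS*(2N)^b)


N = 0.5 * (S/UTS)^(1/b) = 0.5 * (234/1160)^(1/-0.115) = 555333.3550 cycles

555333.3550 cycles


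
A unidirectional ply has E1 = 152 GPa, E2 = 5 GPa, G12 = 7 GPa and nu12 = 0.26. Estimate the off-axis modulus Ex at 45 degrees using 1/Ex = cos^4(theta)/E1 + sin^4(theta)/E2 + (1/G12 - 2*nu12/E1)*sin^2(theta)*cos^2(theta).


cos^4(45) = 0.25, sin^4(45) = 0.25, sin^2(45)*cos^2(45) = 0.25
1/G12 - 2*nu12/E1 = 1/7 - 2*0.26/152 = 0.139436 GPa^-1
1/Ex = 0.25/152 + 0.25/5 + 0.139436*0.25 = 0.0865038 GPa^-1
Ex = 11.56 GPa

11.56 GPa


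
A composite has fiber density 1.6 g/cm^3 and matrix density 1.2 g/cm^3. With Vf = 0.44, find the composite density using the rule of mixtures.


rho_c = rho_f*Vf + rho_m*(1-Vf) = 1.6*0.44 + 1.2*0.56 = 1.376 g/cm^3

1.376 g/cm^3


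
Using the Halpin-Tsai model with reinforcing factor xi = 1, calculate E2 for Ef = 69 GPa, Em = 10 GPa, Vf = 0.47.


eta = (Ef/Em - 1)/(Ef/Em + xi) = (6.9 - 1)/(6.9 + 1) = 0.7468
E2 = Em*(1+xi*eta*Vf)/(1-eta*Vf) = 20.82 GPa

20.82 GPa


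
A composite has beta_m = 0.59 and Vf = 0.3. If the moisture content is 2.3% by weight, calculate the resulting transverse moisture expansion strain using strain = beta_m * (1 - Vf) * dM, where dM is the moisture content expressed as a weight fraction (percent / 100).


dM = 2.3/100 = 0.023
strain = beta_m * (1-Vf) * dM = 0.59 * 0.7 * 0.023 = 0.009499

0.009499


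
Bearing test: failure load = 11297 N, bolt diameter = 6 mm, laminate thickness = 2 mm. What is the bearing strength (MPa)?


sigma_br = F/(d*h) = 11297/(6*2) = 941.4 MPa

941.4 MPa


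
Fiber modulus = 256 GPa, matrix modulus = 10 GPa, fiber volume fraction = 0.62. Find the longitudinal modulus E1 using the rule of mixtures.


E1 = Ef*Vf + Em*(1-Vf) = 256*0.62 + 10*0.38 = 162.52 GPa

162.52 GPa


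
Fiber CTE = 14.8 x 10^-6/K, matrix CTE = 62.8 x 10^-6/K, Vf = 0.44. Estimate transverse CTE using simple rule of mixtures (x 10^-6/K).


alpha_2 = alpha_f*Vf + alpha_m*(1-Vf) = 14.8*0.44 + 62.8*0.56 = 41.7 x 10^-6/K

41.7 x 10^-6/K


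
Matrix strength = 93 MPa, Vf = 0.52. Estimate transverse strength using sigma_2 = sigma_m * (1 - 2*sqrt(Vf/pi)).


factor = 1 - 2*sqrt(0.52/pi) = 0.1863
sigma_2 = 93 * 0.1863 = 17.33 MPa

17.33 MPa


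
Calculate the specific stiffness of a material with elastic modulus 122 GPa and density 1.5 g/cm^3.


Specific stiffness = E/rho = 122/1.5 = 81.3 GPa/(g/cm^3)

81.3 GPa/(g/cm^3)


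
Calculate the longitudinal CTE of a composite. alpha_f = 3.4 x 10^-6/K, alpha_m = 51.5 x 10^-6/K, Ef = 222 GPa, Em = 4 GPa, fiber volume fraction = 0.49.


E1 = Ef*Vf + Em*(1-Vf) = 110.82
alpha_1 = (alpha_f*Ef*Vf + alpha_m*Em*(1-Vf))/E1 = 4.29 x 10^-6/K

4.29 x 10^-6/K


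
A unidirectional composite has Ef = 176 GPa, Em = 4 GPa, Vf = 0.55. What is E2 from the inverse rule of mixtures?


1/E2 = Vf/Ef + (1-Vf)/Em = 0.55/176 + 0.45/4
E2 = 8.65 GPa

8.65 GPa


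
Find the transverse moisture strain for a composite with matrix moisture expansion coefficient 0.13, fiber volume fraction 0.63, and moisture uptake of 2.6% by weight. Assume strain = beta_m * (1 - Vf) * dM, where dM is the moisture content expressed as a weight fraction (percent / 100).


dM = 2.6/100 = 0.026
strain = beta_m * (1-Vf) * dM = 0.13 * 0.37 * 0.026 = 0.0012506

0.0012506


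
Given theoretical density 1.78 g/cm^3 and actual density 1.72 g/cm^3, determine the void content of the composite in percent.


Void% = (rho_theo - rho_actual)/rho_theo * 100 = (1.78 - 1.72)/1.78 * 100 = 3.37%

3.37%


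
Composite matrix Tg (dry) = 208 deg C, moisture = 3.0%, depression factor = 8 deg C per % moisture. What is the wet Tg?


Tg_wet = Tg_dry - k*moisture = 208 - 8*3.0 = 184.0 deg C

184.0 deg C


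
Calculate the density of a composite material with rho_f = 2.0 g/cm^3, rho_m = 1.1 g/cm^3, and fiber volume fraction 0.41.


rho_c = rho_f*Vf + rho_m*(1-Vf) = 2.0*0.41 + 1.1*0.59 = 1.469 g/cm^3

1.469 g/cm^3


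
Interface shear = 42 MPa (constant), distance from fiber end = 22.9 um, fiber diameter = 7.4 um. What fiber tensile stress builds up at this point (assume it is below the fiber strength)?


Force balance: sigma_f * (pi*d^2/4) = tau * (pi*d) * x  ->  sigma_f = 4 * tau * x / d
sigma_f = 4 * 42 * 22.9 / 7.4 = 519.9 MPa

519.9 MPa


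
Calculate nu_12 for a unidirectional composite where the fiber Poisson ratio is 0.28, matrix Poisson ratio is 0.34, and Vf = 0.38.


nu_12 = nu_f*Vf + nu_m*(1-Vf) = 0.28*0.38 + 0.34*0.62 = 0.3172

0.3172


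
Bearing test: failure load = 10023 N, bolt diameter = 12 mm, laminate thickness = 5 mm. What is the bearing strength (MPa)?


sigma_br = F/(d*h) = 10023/(12*5) = 167.1 MPa

167.1 MPa


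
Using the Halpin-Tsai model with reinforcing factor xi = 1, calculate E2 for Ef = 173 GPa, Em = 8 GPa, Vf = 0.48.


eta = (Ef/Em - 1)/(Ef/Em + xi) = (21.625 - 1)/(21.625 + 1) = 0.9116
E2 = Em*(1+xi*eta*Vf)/(1-eta*Vf) = 20.45 GPa

20.45 GPa


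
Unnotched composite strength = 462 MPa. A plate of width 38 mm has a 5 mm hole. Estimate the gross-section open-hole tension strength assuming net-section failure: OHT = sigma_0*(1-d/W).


OHT = sigma_0*(1-d/W) = 462*(1-5/38) = 401.2 MPa

401.2 MPa


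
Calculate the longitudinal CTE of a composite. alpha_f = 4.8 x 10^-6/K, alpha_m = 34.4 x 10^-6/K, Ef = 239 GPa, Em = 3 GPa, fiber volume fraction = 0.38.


E1 = Ef*Vf + Em*(1-Vf) = 92.68
alpha_1 = (alpha_f*Ef*Vf + alpha_m*Em*(1-Vf))/E1 = 5.39 x 10^-6/K

5.39 x 10^-6/K


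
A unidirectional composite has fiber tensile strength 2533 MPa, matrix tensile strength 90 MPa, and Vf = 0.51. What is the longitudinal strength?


sigma_1 = sigma_f*Vf + sigma_m*(1-Vf) = 2533*0.51 + 90*0.49 = 1335.9 MPa

1335.9 MPa


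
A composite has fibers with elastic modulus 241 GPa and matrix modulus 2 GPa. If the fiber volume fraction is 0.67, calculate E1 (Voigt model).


E1 = Ef*Vf + Em*(1-Vf) = 241*0.67 + 2*0.33 = 162.13 GPa

162.13 GPa


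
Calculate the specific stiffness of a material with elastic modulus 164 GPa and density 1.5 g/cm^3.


Specific stiffness = E/rho = 164/1.5 = 109.3 GPa/(g/cm^3)

109.3 GPa/(g/cm^3)


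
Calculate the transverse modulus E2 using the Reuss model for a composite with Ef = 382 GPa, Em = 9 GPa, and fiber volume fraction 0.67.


1/E2 = Vf/Ef + (1-Vf)/Em = 0.67/382 + 0.33/9
E2 = 26.03 GPa

26.03 GPa


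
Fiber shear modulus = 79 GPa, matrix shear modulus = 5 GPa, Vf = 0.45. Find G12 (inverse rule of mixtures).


1/G12 = Vf/Gf + (1-Vf)/Gm = 0.45/79 + 0.55/5
G12 = 8.64 GPa

8.64 GPa


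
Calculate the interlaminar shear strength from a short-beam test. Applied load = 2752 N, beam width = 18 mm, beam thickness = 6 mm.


ILSS = 3F/(4bh) = 3*2752/(4*18*6) = 19.11 MPa

19.11 MPa


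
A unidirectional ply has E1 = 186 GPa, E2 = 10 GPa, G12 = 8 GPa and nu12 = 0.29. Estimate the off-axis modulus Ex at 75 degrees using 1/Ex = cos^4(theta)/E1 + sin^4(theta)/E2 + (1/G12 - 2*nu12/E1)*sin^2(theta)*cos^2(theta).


cos^4(75) = 0.004487, sin^4(75) = 0.870513, sin^2(75)*cos^2(75) = 0.0625
1/G12 - 2*nu12/E1 = 1/8 - 2*0.29/186 = 0.121882 GPa^-1
1/Ex = 0.004487/186 + 0.870513/10 + 0.121882*0.0625 = 0.094693 GPa^-1
Ex = 10.56 GPa

10.56 GPa


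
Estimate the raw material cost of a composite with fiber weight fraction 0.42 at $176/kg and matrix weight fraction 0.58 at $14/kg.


Cost = cost_f*Wf + cost_m*Wm = 176*0.42 + 14*0.58 = $82.04/kg

$82.04/kg


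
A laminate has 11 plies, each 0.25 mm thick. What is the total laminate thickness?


h = n * t_ply = 11 * 0.25 = 2.75 mm

2.75 mm


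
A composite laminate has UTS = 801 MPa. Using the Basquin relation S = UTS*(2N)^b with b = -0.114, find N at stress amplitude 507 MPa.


N = 0.5 * (S/UTS)^(1/b) = 0.5 * (507/801)^(1/-0.114) = 27.6243 cycles

27.6243 cycles


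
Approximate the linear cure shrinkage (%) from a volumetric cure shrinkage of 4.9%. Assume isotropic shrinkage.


Linear shrinkage ≈ vol_shrink/3 = 4.9/3 = 1.633%

1.633%


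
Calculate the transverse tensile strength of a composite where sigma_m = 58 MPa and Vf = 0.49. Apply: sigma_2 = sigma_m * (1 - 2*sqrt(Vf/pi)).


factor = 1 - 2*sqrt(0.49/pi) = 0.2101
sigma_2 = 58 * 0.2101 = 12.19 MPa

12.19 MPa


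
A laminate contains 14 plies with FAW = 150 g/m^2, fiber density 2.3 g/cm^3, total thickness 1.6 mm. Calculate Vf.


Vf = n * FAW / (rho_f * h * 1000) = 14 * 150 / (2.3 * 1.6 * 1000) = 0.5707

0.5707


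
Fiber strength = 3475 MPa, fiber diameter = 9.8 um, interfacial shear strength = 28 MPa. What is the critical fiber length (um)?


Lc = sigma_f * d / (2 * tau_i) = 3475 * 9.8 / (2 * 28) = 608.1 um

608.1 um


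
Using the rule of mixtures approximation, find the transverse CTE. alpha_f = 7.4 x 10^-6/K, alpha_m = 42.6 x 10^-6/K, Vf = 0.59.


alpha_2 = alpha_f*Vf + alpha_m*(1-Vf) = 7.4*0.59 + 42.6*0.41 = 21.8 x 10^-6/K

21.8 x 10^-6/K


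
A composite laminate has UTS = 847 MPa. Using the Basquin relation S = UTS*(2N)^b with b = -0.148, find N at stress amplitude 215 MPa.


N = 0.5 * (S/UTS)^(1/b) = 0.5 * (215/847)^(1/-0.148) = 5275.2943 cycles

5275.2943 cycles


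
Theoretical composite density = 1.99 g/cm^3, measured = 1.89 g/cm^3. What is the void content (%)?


Void% = (rho_theo - rho_actual)/rho_theo * 100 = (1.99 - 1.89)/1.99 * 100 = 5.03%

5.03%


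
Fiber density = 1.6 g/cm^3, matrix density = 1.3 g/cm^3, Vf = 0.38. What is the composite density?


rho_c = rho_f*Vf + rho_m*(1-Vf) = 1.6*0.38 + 1.3*0.62 = 1.414 g/cm^3

1.414 g/cm^3


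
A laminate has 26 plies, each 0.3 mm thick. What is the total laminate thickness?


h = n * t_ply = 26 * 0.3 = 7.8 mm

7.8 mm


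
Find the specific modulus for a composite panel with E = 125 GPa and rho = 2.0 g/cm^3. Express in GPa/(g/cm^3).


Specific stiffness = E/rho = 125/2.0 = 62.5 GPa/(g/cm^3)

62.5 GPa/(g/cm^3)


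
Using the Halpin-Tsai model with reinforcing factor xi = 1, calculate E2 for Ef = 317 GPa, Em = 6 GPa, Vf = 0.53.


eta = (Ef/Em - 1)/(Ef/Em + xi) = (52.8333 - 1)/(52.8333 + 1) = 0.9628
E2 = Em*(1+xi*eta*Vf)/(1-eta*Vf) = 18.51 GPa

18.51 GPa


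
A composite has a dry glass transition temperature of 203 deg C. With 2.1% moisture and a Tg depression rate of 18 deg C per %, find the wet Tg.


Tg_wet = Tg_dry - k*moisture = 203 - 18*2.1 = 165.2 deg C

165.2 deg C


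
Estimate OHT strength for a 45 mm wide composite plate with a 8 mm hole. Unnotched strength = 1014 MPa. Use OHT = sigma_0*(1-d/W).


OHT = sigma_0*(1-d/W) = 1014*(1-8/45) = 833.7 MPa

833.7 MPa


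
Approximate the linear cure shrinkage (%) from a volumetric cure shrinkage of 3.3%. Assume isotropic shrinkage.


Linear shrinkage ≈ vol_shrink/3 = 3.3/3 = 1.1%

1.1%


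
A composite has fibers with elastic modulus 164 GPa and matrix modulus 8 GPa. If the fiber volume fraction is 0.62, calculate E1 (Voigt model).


E1 = Ef*Vf + Em*(1-Vf) = 164*0.62 + 8*0.38 = 104.72 GPa

104.72 GPa


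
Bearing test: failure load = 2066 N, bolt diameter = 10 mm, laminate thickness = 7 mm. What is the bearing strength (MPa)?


sigma_br = F/(d*h) = 2066/(10*7) = 29.5 MPa

29.5 MPa


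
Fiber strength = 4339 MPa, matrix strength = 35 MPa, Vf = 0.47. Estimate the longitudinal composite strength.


sigma_1 = sigma_f*Vf + sigma_m*(1-Vf) = 4339*0.47 + 35*0.53 = 2057.9 MPa

2057.9 MPa


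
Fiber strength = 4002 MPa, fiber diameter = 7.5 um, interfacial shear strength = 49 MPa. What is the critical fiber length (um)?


Lc = sigma_f * d / (2 * tau_i) = 4002 * 7.5 / (2 * 49) = 306.3 um

306.3 um


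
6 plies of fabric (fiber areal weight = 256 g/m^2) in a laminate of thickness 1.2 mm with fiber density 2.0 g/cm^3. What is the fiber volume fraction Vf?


Vf = n * FAW / (rho_f * h * 1000) = 6 * 256 / (2.0 * 1.2 * 1000) = 0.64

0.64


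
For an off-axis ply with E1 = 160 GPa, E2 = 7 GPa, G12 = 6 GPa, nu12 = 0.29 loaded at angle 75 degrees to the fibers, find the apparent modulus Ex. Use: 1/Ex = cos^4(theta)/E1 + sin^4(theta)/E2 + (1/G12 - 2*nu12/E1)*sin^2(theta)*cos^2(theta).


cos^4(75) = 0.004487, sin^4(75) = 0.870513, sin^2(75)*cos^2(75) = 0.0625
1/G12 - 2*nu12/E1 = 1/6 - 2*0.29/160 = 0.163042 GPa^-1
1/Ex = 0.004487/160 + 0.870513/7 + 0.163042*0.0625 = 0.1345771 GPa^-1
Ex = 7.43 GPa

7.43 GPa


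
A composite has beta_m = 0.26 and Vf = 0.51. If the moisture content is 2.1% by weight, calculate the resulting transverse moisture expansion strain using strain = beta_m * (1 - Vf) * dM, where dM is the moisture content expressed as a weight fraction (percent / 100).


dM = 2.1/100 = 0.021
strain = beta_m * (1-Vf) * dM = 0.26 * 0.49 * 0.021 = 0.0026754

0.0026754


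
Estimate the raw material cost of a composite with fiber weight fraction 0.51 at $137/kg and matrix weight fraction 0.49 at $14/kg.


Cost = cost_f*Wf + cost_m*Wm = 137*0.51 + 14*0.49 = $76.73/kg

$76.73/kg


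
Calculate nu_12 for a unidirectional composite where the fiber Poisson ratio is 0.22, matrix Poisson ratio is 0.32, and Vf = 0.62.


nu_12 = nu_f*Vf + nu_m*(1-Vf) = 0.22*0.62 + 0.32*0.38 = 0.258

0.258


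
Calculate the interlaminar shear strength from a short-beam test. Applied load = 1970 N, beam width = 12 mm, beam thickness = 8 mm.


ILSS = 3F/(4bh) = 3*1970/(4*12*8) = 15.39 MPa

15.39 MPa


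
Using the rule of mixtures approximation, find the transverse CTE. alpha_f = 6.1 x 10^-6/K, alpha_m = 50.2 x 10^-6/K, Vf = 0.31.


alpha_2 = alpha_f*Vf + alpha_m*(1-Vf) = 6.1*0.31 + 50.2*0.69 = 36.5 x 10^-6/K

36.5 x 10^-6/K


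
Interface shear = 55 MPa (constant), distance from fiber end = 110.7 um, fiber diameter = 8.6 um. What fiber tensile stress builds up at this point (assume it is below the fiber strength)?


Force balance: sigma_f * (pi*d^2/4) = tau * (pi*d) * x  ->  sigma_f = 4 * tau * x / d
sigma_f = 4 * 55 * 110.7 / 8.6 = 2831.9 MPa

2831.9 MPa


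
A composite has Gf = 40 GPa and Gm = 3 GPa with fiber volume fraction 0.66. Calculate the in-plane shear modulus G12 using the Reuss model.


1/G12 = Vf/Gf + (1-Vf)/Gm = 0.66/40 + 0.34/3
G12 = 7.7 GPa

7.7 GPa


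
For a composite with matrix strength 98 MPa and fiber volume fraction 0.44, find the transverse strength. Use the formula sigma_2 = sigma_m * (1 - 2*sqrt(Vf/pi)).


factor = 1 - 2*sqrt(0.44/pi) = 0.2515
sigma_2 = 98 * 0.2515 = 24.65 MPa

24.65 MPa


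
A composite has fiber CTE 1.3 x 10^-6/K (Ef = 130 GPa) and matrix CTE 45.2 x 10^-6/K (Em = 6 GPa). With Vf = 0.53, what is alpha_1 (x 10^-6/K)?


E1 = Ef*Vf + Em*(1-Vf) = 71.72
alpha_1 = (alpha_f*Ef*Vf + alpha_m*Em*(1-Vf))/E1 = 3.03 x 10^-6/K

3.03 x 10^-6/K


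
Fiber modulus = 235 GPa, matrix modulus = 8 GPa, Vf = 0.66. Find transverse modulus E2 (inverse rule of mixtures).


1/E2 = Vf/Ef + (1-Vf)/Em = 0.66/235 + 0.34/8
E2 = 22.07 GPa

22.07 GPa


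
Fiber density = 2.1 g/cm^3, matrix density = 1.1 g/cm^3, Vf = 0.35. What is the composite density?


rho_c = rho_f*Vf + rho_m*(1-Vf) = 2.1*0.35 + 1.1*0.65 = 1.45 g/cm^3

1.45 g/cm^3


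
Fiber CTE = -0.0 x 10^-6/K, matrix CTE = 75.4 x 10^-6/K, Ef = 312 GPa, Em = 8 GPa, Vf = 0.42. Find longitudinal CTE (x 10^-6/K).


E1 = Ef*Vf + Em*(1-Vf) = 135.68
alpha_1 = (alpha_f*Ef*Vf + alpha_m*Em*(1-Vf))/E1 = 2.58 x 10^-6/K

2.58 x 10^-6/K


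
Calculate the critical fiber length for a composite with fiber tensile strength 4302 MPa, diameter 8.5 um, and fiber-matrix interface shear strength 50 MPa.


Lc = sigma_f * d / (2 * tau_i) = 4302 * 8.5 / (2 * 50) = 365.7 um

365.7 um


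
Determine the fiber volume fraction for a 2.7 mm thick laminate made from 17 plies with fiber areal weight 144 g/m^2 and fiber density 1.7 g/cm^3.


Vf = n * FAW / (rho_f * h * 1000) = 17 * 144 / (1.7 * 2.7 * 1000) = 0.5333

0.5333


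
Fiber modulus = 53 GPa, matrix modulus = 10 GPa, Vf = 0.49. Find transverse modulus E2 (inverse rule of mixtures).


1/E2 = Vf/Ef + (1-Vf)/Em = 0.49/53 + 0.51/10
E2 = 16.6 GPa

16.6 GPa


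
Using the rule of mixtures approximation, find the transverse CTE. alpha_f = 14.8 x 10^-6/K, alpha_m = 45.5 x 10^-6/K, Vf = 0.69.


alpha_2 = alpha_f*Vf + alpha_m*(1-Vf) = 14.8*0.69 + 45.5*0.31 = 24.3 x 10^-6/K

24.3 x 10^-6/K


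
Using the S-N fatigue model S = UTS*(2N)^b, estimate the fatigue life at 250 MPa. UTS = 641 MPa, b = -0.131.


N = 0.5 * (S/UTS)^(1/b) = 0.5 * (250/641)^(1/-0.131) = 661.4265 cycles

661.4265 cycles


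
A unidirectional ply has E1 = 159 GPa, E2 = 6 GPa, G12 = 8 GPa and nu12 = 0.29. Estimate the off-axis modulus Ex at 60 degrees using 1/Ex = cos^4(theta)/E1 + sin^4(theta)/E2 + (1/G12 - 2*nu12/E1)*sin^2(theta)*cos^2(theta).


cos^4(60) = 0.0625, sin^4(60) = 0.5625, sin^2(60)*cos^2(60) = 0.1875
1/G12 - 2*nu12/E1 = 1/8 - 2*0.29/159 = 0.121352 GPa^-1
1/Ex = 0.0625/159 + 0.5625/6 + 0.121352*0.1875 = 0.1168966 GPa^-1
Ex = 8.55 GPa

8.55 GPa


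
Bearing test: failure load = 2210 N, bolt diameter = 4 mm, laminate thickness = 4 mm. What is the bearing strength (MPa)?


sigma_br = F/(d*h) = 2210/(4*4) = 138.1 MPa

138.1 MPa


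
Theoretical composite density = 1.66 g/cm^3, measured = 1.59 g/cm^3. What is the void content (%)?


Void% = (rho_theo - rho_actual)/rho_theo * 100 = (1.66 - 1.59)/1.66 * 100 = 4.22%

4.22%


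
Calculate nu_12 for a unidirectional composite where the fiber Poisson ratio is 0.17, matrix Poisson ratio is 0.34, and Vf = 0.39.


nu_12 = nu_f*Vf + nu_m*(1-Vf) = 0.17*0.39 + 0.34*0.61 = 0.2737

0.2737


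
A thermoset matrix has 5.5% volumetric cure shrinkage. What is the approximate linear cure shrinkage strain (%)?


Linear shrinkage ≈ vol_shrink/3 = 5.5/3 = 1.833%

1.833%


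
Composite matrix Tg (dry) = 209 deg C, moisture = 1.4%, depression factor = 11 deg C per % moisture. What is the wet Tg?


Tg_wet = Tg_dry - k*moisture = 209 - 11*1.4 = 193.6 deg C

193.6 deg C


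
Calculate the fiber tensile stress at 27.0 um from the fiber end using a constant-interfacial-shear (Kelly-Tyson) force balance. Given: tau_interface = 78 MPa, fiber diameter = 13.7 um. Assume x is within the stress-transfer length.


Force balance: sigma_f * (pi*d^2/4) = tau * (pi*d) * x  ->  sigma_f = 4 * tau * x / d
sigma_f = 4 * 78 * 27.0 / 13.7 = 614.9 MPa

614.9 MPa


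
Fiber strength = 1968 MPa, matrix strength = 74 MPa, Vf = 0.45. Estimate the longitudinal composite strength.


sigma_1 = sigma_f*Vf + sigma_m*(1-Vf) = 1968*0.45 + 74*0.55 = 926.3 MPa

926.3 MPa


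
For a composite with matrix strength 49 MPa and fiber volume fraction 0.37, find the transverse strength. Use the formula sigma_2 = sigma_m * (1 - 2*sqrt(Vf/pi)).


factor = 1 - 2*sqrt(0.37/pi) = 0.3136
sigma_2 = 49 * 0.3136 = 15.37 MPa

15.37 MPa


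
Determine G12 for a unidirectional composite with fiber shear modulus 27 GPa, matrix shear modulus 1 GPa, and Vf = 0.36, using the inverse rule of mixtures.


1/G12 = Vf/Gf + (1-Vf)/Gm = 0.36/27 + 0.64/1
G12 = 1.53 GPa

1.53 GPa


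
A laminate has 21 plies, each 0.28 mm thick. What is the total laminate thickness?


h = n * t_ply = 21 * 0.28 = 5.88 mm

5.88 mm


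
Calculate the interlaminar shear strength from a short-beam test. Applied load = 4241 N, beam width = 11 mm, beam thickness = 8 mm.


ILSS = 3F/(4bh) = 3*4241/(4*11*8) = 36.14 MPa

36.14 MPa


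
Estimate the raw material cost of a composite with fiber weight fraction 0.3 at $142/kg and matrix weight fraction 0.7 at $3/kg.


Cost = cost_f*Wf + cost_m*Wm = 142*0.3 + 3*0.7 = $44.7/kg

$44.7/kg


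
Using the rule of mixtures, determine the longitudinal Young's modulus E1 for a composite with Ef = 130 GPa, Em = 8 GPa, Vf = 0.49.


E1 = Ef*Vf + Em*(1-Vf) = 130*0.49 + 8*0.51 = 67.78 GPa

67.78 GPa


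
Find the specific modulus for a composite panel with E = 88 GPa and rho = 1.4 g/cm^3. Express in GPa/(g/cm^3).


Specific stiffness = E/rho = 88/1.4 = 62.9 GPa/(g/cm^3)

62.9 GPa/(g/cm^3)


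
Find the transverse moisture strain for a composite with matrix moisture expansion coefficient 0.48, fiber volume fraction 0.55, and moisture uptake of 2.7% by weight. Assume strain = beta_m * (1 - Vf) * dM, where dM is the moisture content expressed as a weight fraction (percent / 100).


dM = 2.7/100 = 0.027
strain = beta_m * (1-Vf) * dM = 0.48 * 0.45 * 0.027 = 0.005832

0.005832


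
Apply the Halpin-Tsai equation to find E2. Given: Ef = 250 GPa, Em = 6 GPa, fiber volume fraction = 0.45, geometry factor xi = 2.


eta = (Ef/Em - 1)/(Ef/Em + xi) = (41.6667 - 1)/(41.6667 + 2) = 0.9313
E2 = Em*(1+xi*eta*Vf)/(1-eta*Vf) = 18.99 GPa

18.99 GPa


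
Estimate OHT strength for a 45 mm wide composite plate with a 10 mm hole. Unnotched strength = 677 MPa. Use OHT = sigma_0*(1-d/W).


OHT = sigma_0*(1-d/W) = 677*(1-10/45) = 526.6 MPa

526.6 MPa


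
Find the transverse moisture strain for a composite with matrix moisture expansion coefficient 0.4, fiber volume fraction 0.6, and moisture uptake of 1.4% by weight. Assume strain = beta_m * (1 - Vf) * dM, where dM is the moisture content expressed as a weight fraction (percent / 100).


dM = 1.4/100 = 0.014
strain = beta_m * (1-Vf) * dM = 0.4 * 0.4 * 0.014 = 0.00224

0.00224


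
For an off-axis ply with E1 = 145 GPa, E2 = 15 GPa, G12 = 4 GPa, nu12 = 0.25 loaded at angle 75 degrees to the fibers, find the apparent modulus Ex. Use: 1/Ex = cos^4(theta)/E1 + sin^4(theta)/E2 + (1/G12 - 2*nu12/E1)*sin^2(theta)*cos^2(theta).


cos^4(75) = 0.004487, sin^4(75) = 0.870513, sin^2(75)*cos^2(75) = 0.0625
1/G12 - 2*nu12/E1 = 1/4 - 2*0.25/145 = 0.246552 GPa^-1
1/Ex = 0.004487/145 + 0.870513/15 + 0.246552*0.0625 = 0.0734746 GPa^-1
Ex = 13.61 GPa

13.61 GPa


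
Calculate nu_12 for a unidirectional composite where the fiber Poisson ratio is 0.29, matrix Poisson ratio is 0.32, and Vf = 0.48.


nu_12 = nu_f*Vf + nu_m*(1-Vf) = 0.29*0.48 + 0.32*0.52 = 0.3056

0.3056


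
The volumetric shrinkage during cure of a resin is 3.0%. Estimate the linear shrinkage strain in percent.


Linear shrinkage ≈ vol_shrink/3 = 3.0/3 = 1.0%

1.0%


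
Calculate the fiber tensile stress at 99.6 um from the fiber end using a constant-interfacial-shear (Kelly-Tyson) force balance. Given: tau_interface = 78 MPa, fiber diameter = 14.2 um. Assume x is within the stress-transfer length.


Force balance: sigma_f * (pi*d^2/4) = tau * (pi*d) * x  ->  sigma_f = 4 * tau * x / d
sigma_f = 4 * 78 * 99.6 / 14.2 = 2188.4 MPa

2188.4 MPa


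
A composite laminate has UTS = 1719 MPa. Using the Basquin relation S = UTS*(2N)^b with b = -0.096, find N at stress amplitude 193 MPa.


N = 0.5 * (S/UTS)^(1/b) = 0.5 * (193/1719)^(1/-0.096) = 3.9073e+09 cycles

3.9073e+09 cycles


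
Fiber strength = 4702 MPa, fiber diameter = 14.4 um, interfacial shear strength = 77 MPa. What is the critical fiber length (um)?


Lc = sigma_f * d / (2 * tau_i) = 4702 * 14.4 / (2 * 77) = 439.7 um

439.7 um


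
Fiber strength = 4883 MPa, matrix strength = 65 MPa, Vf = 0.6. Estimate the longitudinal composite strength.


sigma_1 = sigma_f*Vf + sigma_m*(1-Vf) = 4883*0.6 + 65*0.4 = 2955.8 MPa

2955.8 MPa


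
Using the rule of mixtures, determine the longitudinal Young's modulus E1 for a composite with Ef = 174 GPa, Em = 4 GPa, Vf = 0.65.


E1 = Ef*Vf + Em*(1-Vf) = 174*0.65 + 4*0.35 = 114.5 GPa

114.5 GPa


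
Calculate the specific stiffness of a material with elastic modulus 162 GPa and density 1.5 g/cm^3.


Specific stiffness = E/rho = 162/1.5 = 108.0 GPa/(g/cm^3)

108.0 GPa/(g/cm^3)


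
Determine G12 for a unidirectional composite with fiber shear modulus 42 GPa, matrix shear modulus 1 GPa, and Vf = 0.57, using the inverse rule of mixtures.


1/G12 = Vf/Gf + (1-Vf)/Gm = 0.57/42 + 0.43/1
G12 = 2.25 GPa

2.25 GPa


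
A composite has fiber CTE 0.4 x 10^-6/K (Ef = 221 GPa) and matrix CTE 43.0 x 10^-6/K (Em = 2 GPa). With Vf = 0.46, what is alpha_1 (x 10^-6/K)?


E1 = Ef*Vf + Em*(1-Vf) = 102.74
alpha_1 = (alpha_f*Ef*Vf + alpha_m*Em*(1-Vf))/E1 = 0.85 x 10^-6/K

0.85 x 10^-6/K


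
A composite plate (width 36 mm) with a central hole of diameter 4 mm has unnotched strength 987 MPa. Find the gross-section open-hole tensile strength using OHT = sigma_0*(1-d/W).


OHT = sigma_0*(1-d/W) = 987*(1-4/36) = 877.3 MPa

877.3 MPa


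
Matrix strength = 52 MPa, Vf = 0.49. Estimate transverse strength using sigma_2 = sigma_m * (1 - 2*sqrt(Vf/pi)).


factor = 1 - 2*sqrt(0.49/pi) = 0.2101
sigma_2 = 52 * 0.2101 = 10.93 MPa

10.93 MPa


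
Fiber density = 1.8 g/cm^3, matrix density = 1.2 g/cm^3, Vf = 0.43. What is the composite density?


rho_c = rho_f*Vf + rho_m*(1-Vf) = 1.8*0.43 + 1.2*0.57 = 1.458 g/cm^3

1.458 g/cm^3


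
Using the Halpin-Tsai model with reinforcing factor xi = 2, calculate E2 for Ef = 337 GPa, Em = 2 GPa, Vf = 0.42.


eta = (Ef/Em - 1)/(Ef/Em + xi) = (168.5 - 1)/(168.5 + 2) = 0.9824
E2 = Em*(1+xi*eta*Vf)/(1-eta*Vf) = 6.21 GPa

6.21 GPa


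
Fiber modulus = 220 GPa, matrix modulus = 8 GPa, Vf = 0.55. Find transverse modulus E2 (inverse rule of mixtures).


1/E2 = Vf/Ef + (1-Vf)/Em = 0.55/220 + 0.45/8
E2 = 17.02 GPa

17.02 GPa


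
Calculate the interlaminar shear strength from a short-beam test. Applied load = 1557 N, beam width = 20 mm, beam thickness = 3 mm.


ILSS = 3F/(4bh) = 3*1557/(4*20*3) = 19.46 MPa

19.46 MPa


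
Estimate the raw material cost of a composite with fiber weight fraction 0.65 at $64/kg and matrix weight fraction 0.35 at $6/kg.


Cost = cost_f*Wf + cost_m*Wm = 64*0.65 + 6*0.35 = $43.7/kg

$43.7/kg


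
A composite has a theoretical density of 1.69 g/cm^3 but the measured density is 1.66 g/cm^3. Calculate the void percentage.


Void% = (rho_theo - rho_actual)/rho_theo * 100 = (1.69 - 1.66)/1.69 * 100 = 1.78%

1.78%


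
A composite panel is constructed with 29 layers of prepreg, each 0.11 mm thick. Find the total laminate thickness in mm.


h = n * t_ply = 29 * 0.11 = 3.19 mm

3.19 mm


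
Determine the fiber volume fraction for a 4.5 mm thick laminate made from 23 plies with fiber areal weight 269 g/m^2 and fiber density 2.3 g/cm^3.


Vf = n * FAW / (rho_f * h * 1000) = 23 * 269 / (2.3 * 4.5 * 1000) = 0.5978

0.5978


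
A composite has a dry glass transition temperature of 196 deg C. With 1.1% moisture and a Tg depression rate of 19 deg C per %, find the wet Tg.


Tg_wet = Tg_dry - k*moisture = 196 - 19*1.1 = 175.1 deg C

175.1 deg C


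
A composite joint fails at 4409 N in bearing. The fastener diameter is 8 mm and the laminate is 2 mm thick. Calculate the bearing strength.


sigma_br = F/(d*h) = 4409/(8*2) = 275.6 MPa

275.6 MPa


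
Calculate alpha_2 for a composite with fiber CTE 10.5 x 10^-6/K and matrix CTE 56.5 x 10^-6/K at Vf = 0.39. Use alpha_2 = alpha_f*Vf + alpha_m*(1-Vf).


alpha_2 = alpha_f*Vf + alpha_m*(1-Vf) = 10.5*0.39 + 56.5*0.61 = 38.6 x 10^-6/K

38.6 x 10^-6/K


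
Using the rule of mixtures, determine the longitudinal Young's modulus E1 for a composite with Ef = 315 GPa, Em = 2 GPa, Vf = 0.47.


E1 = Ef*Vf + Em*(1-Vf) = 315*0.47 + 2*0.53 = 149.11 GPa

149.11 GPa


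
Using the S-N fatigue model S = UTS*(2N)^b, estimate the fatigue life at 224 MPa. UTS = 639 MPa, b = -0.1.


N = 0.5 * (S/UTS)^(1/b) = 0.5 * (224/639)^(1/-0.1) = 17844.2543 cycles

17844.2543 cycles


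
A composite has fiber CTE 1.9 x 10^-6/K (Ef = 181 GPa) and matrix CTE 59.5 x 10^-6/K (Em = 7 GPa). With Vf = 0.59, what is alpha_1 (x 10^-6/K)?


E1 = Ef*Vf + Em*(1-Vf) = 109.66
alpha_1 = (alpha_f*Ef*Vf + alpha_m*Em*(1-Vf))/E1 = 3.41 x 10^-6/K

3.41 x 10^-6/K


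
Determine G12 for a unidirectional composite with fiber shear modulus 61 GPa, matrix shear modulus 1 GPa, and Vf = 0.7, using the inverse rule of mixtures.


1/G12 = Vf/Gf + (1-Vf)/Gm = 0.7/61 + 0.3/1
G12 = 3.21 GPa

3.21 GPa


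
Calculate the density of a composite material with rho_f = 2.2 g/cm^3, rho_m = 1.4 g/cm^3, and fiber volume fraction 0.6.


rho_c = rho_f*Vf + rho_m*(1-Vf) = 2.2*0.6 + 1.4*0.4 = 1.88 g/cm^3

1.88 g/cm^3


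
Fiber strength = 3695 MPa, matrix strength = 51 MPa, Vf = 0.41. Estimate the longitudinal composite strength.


sigma_1 = sigma_f*Vf + sigma_m*(1-Vf) = 3695*0.41 + 51*0.59 = 1545.0 MPa

1545.0 MPa


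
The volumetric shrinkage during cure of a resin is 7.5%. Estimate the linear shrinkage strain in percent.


Linear shrinkage ≈ vol_shrink/3 = 7.5/3 = 2.5%

2.5%


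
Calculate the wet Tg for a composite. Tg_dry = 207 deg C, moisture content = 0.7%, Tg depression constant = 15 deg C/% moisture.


Tg_wet = Tg_dry - k*moisture = 207 - 15*0.7 = 196.5 deg C

196.5 deg C


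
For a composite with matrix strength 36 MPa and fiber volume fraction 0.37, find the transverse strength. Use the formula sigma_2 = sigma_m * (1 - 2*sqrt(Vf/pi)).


factor = 1 - 2*sqrt(0.37/pi) = 0.3136
sigma_2 = 36 * 0.3136 = 11.29 MPa

11.29 MPa


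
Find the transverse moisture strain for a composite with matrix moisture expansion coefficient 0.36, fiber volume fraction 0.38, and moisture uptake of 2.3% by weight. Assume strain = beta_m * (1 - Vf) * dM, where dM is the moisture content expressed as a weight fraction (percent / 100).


dM = 2.3/100 = 0.023
strain = beta_m * (1-Vf) * dM = 0.36 * 0.62 * 0.023 = 0.0051336

0.0051336


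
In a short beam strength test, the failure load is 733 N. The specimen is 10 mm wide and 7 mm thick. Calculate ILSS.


ILSS = 3F/(4bh) = 3*733/(4*10*7) = 7.85 MPa

7.85 MPa


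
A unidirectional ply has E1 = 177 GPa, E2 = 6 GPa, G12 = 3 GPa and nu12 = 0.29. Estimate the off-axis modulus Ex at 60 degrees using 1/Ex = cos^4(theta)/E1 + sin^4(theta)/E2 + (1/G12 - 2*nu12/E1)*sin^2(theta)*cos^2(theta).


cos^4(60) = 0.0625, sin^4(60) = 0.5625, sin^2(60)*cos^2(60) = 0.1875
1/G12 - 2*nu12/E1 = 1/3 - 2*0.29/177 = 0.330056 GPa^-1
1/Ex = 0.0625/177 + 0.5625/6 + 0.330056*0.1875 = 0.1559887 GPa^-1
Ex = 6.41 GPa

6.41 GPa


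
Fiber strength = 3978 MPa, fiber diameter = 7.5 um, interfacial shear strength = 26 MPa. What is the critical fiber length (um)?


Lc = sigma_f * d / (2 * tau_i) = 3978 * 7.5 / (2 * 26) = 573.8 um

573.8 um


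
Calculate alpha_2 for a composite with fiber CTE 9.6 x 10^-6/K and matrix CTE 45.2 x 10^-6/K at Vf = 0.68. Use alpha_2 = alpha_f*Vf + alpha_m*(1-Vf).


alpha_2 = alpha_f*Vf + alpha_m*(1-Vf) = 9.6*0.68 + 45.2*0.32 = 21.0 x 10^-6/K

21.0 x 10^-6/K


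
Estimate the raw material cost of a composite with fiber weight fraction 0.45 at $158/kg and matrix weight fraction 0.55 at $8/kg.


Cost = cost_f*Wf + cost_m*Wm = 158*0.45 + 8*0.55 = $75.5/kg

$75.5/kg


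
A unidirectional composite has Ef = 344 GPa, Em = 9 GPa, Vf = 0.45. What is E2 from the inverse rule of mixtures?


1/E2 = Vf/Ef + (1-Vf)/Em = 0.45/344 + 0.55/9
E2 = 16.02 GPa

16.02 GPa


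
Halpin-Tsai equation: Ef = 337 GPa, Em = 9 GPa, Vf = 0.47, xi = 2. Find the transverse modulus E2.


eta = (Ef/Em - 1)/(Ef/Em + xi) = (37.4444 - 1)/(37.4444 + 2) = 0.9239
E2 = Em*(1+xi*eta*Vf)/(1-eta*Vf) = 29.72 GPa

29.72 GPa


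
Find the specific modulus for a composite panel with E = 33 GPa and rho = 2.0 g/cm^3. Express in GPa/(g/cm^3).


Specific stiffness = E/rho = 33/2.0 = 16.5 GPa/(g/cm^3)

16.5 GPa/(g/cm^3)
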